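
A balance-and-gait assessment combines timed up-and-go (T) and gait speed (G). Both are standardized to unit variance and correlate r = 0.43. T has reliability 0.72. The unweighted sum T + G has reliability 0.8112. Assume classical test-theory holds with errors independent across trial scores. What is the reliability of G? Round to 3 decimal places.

0.740

Var(T+G) = 2 + 2·0.43 = 2.860.
True-score variance = ρ_T + ρ_G + 2·0.43, so 0.8112 = (0.72 + ρ_G + 0.86) / 2.860.
ρ_G = 0.8112·2.860 − 0.72 − 0.86 = 0.740.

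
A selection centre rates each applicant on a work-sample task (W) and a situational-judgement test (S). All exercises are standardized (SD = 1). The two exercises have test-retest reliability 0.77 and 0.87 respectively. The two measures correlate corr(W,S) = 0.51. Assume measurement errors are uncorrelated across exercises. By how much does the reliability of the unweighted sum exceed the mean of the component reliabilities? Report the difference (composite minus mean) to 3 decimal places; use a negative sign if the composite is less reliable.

0.061

Var(sum) = 2 + 1.02 = 3.02; true-score variance = 1.64 + 1.02 = 2.66; composite reliability = 0.8808.
Mean component reliability = 0.8200.
Difference = 0.8808 − 0.8200 = 0.061.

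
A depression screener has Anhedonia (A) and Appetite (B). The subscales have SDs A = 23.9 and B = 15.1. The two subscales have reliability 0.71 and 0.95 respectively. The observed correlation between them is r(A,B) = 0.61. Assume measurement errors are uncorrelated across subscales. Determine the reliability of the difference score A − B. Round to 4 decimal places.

Var(A−B) = 23.9² + 15.1² − 2·23.9·15.1·0.61 = 799.22 − 440.286 = 358.934.
With uncorrelated errors the cross-covariances are all true-score covariance, so they carry over unchanged; only the diagonal terms shrink to ρᵢσᵢ².
True-score variance = [23.9²·0.71 + 15.1²·0.95] − 440.286 = 622.169 − 440.286 = 181.883.
Reliability = 181.883 / 358.934 = 0.5067.

0.5067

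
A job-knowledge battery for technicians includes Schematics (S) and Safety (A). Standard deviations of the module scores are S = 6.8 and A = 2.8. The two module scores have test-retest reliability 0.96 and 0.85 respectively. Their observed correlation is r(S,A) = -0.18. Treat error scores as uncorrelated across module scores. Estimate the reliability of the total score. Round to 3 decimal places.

0.936

Var(S+A) = 6.8² + 2.8² + 2·[6.8·2.8·(-0.18)] = 54.08 − 6.8544 = 47.2256.
Under uncorrelated errors the observed covariances equal the true-score covariances, so only the own-variance terms attenuate.
True-score variance = [6.8²·0.96 + 2.8²·0.85] − 6.8544 = 51.0544 − 6.8544 = 44.2.
Reliability = 44.2 / 47.2256 = 0.936.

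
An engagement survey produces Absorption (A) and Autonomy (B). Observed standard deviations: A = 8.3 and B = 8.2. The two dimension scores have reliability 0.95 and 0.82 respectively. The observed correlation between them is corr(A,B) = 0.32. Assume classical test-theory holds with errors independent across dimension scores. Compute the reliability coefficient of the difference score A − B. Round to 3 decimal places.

Var(A−B) = 8.3² + 8.2² − 2·8.3·8.2·0.32 = 136.13 − 43.5584 = 92.5716.
Because errors are independent across components, Cov(Tᵢ,Tⱼ) = Cov(Xᵢ,Xⱼ); the off-diagonal part of the true-score variance is the same as above.
True-score variance = [8.3²·0.95 + 8.2²·0.82] − 43.5584 = 120.582 − 43.5584 = 77.0239.
Reliability = 77.0239 / 92.5716 = 0.832.

0.832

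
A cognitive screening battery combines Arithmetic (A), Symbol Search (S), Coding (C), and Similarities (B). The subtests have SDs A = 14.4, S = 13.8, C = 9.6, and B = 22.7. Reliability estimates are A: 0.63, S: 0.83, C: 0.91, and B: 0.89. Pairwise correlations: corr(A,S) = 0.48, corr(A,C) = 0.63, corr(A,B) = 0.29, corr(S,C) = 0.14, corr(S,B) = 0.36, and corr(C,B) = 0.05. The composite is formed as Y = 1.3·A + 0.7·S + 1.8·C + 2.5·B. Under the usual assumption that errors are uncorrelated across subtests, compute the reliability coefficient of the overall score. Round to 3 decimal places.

Var(Y) = 1.3²·14.4² + 0.7²·13.8² + 1.8²·9.6² + 2.5²·22.7² + 2·[0.91·14.4·13.8·0.48 + 2.34·14.4·9.6·0.63 + 3.25·14.4·22.7·0.29 + 1.26·13.8·9.6·0.14 + 1.75·13.8·22.7·0.36 + 4.5·9.6·22.7·0.05] = 3962.91 + 1736.87 = 5699.78.
Under uncorrelated errors the observed covariances equal the true-score covariances, so only the own-variance terms attenuate.
True-score variance = [1.3²·14.4²·0.63 + 0.7²·13.8²·0.83 + 1.8²·9.6²·0.91 + 2.5²·22.7²·0.89] + 1736.87 = 3436.25 + 1736.87 = 5173.12.
Reliability = 5173.12 / 5699.78 = 0.908.

0.908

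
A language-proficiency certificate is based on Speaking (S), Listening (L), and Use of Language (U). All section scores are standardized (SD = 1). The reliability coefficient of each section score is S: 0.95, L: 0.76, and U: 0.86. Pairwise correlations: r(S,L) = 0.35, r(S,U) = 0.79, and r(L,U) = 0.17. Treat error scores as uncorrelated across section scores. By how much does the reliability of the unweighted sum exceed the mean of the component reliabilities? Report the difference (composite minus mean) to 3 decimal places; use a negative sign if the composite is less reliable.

Var(sum) = 3 + 2.62 = 5.62; true-score variance = 2.57 + 2.62 = 5.19; composite reliability = 0.9235.
Mean component reliability = 0.8567.
Difference = 0.9235 − 0.8567 = 0.067.

0.067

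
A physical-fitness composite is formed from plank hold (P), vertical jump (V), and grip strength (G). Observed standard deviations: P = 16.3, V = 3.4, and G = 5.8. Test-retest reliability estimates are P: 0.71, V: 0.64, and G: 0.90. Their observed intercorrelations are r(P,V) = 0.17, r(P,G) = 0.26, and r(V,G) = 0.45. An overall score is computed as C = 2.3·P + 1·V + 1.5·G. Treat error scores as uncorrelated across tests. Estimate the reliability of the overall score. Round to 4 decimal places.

Var(C) = 2.3²·16.3² + 3.4² + 1.5²·5.8² + 2·[2.3·16.3·3.4·0.17 + 3.45·16.3·5.8·0.26 + 1.5·3.4·5.8·0.45] = 1492.75 + 239.565 = 1732.32.
Under uncorrelated errors the observed covariances equal the true-score covariances, so only the own-variance terms attenuate.
True-score variance = [2.3²·16.3²·0.71 + 3.4²·0.64 + 1.5²·5.8²·0.90] + 239.565 = 1073.42 + 239.565 = 1312.99.
Reliability = 1312.99 / 1732.32 = 0.7579.

0.7579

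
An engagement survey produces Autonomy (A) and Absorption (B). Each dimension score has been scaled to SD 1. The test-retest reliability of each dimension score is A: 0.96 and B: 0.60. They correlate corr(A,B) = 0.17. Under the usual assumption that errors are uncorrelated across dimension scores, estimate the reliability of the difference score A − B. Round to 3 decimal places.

0.735

Var(A−B) = 1 + 1 − 2·0.17 = 2 − 0.34 = 1.66.
With uncorrelated errors the cross-covariances are all true-score covariance, so they carry over unchanged; only the diagonal terms shrink to ρᵢσᵢ².
True-score variance = [0.96 + 0.60] − 0.34 = 1.56 − 0.34 = 1.22.
Reliability = 1.22 / 1.66 = 0.735.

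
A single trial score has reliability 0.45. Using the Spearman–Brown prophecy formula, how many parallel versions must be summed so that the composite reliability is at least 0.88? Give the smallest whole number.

k ≥ ρ*(1−ρ₁)/(ρ₁(1−ρ*)) = 0.88·0.55 / (0.45·0.12) = 8.963.
Smallest integer k = 9.

9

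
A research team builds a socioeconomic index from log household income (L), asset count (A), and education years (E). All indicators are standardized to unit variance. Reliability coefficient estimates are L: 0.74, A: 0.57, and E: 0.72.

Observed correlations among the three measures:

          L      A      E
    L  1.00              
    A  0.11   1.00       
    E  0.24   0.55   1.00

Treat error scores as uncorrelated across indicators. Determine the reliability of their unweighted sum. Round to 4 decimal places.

Var(L+A+E) = 3 + 2·[0.11 + 0.24 + 0.55] = 3 + 1.8 = 4.8.
Under uncorrelated errors the observed covariances equal the true-score covariances, so only the own-variance terms attenuate.
True-score variance = [0.74 + 0.57 + 0.72] + 1.8 = 2.03 + 1.8 = 3.83.
Reliability = 3.83 / 4.8 = 0.7979.

0.7979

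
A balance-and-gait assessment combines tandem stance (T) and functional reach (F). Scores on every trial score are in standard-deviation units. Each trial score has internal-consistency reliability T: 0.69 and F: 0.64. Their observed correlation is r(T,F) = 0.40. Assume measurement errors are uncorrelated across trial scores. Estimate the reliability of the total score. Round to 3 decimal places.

Var(T+F) = 2 + 2·[0.40] = 2 + 0.8 = 2.8.
With uncorrelated errors the cross-covariances are all true-score covariance, so they carry over unchanged; only the diagonal terms shrink to ρᵢσᵢ².
True-score variance = [0.69 + 0.64] + 0.8 = 1.33 + 0.8 = 2.13.
Reliability = 2.13 / 2.8 = 0.761.

0.761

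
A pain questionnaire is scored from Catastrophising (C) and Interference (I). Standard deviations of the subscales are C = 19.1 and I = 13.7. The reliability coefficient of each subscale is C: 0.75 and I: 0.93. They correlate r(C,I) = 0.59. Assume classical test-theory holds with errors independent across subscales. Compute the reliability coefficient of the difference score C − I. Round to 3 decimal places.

Var(C−I) = 19.1² + 13.7² − 2·19.1·13.7·0.59 = 552.5 − 308.771 = 243.729.
Because errors are independent across components, Cov(Tᵢ,Tⱼ) = Cov(Xᵢ,Xⱼ); the off-diagonal part of the true-score variance is the same as above.
True-score variance = [19.1²·0.75 + 13.7²·0.93] − 308.771 = 448.159 − 308.771 = 139.389.
Reliability = 139.389 / 243.729 = 0.572.

0.572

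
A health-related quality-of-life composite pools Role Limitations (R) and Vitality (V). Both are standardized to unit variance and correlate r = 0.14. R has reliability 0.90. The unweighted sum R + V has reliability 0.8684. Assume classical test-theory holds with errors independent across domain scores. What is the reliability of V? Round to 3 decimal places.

0.800

Var(R+V) = 2 + 2·0.14 = 2.280.
True-score variance = ρ_R + ρ_V + 2·0.14, so 0.8684 = (0.90 + ρ_V + 0.28) / 2.280.
ρ_V = 0.8684·2.280 − 0.90 − 0.28 = 0.800.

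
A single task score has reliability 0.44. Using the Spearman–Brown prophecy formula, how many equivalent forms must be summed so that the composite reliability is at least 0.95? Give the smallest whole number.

25

k ≥ ρ*(1−ρ₁)/(ρ₁(1−ρ*)) = 0.95·0.56 / (0.44·0.05) = 24.182.
Smallest integer k = 25.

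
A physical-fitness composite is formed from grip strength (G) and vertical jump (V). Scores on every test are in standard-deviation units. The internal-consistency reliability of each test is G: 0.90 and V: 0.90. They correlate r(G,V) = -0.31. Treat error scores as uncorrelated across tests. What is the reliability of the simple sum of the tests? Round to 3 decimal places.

0.855

Var(G+V) = 2 + 2·[(-0.31)] = 2 − 0.62 = 1.38.
Because errors are independent across components, Cov(Tᵢ,Tⱼ) = Cov(Xᵢ,Xⱼ); the off-diagonal part of the true-score variance is the same as above.
True-score variance = [0.90 + 0.90] − 0.62 = 1.8 − 0.62 = 1.18.
Reliability = 1.18 / 1.38 = 0.855.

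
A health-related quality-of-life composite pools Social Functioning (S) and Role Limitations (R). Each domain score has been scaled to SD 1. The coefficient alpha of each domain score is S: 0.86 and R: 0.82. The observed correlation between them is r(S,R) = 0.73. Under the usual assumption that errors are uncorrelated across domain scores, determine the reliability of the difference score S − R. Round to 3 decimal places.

0.407

Var(S−R) = 1 + 1 − 2·0.73 = 2 − 1.46 = 0.54.
With uncorrelated errors the cross-covariances are all true-score covariance, so they carry over unchanged; only the diagonal terms shrink to ρᵢσᵢ².
True-score variance = [0.86 + 0.82] − 1.46 = 1.68 − 1.46 = 0.22.
Reliability = 0.22 / 0.54 = 0.407.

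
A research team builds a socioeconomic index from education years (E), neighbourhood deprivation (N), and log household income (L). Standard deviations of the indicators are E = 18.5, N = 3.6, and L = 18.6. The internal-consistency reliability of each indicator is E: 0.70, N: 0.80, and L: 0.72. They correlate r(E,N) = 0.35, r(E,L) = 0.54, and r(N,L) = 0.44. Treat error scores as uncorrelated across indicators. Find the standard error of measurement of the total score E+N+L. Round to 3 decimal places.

Var(total) = 701.17 + 477.173 = 1178.34.
True-score variance = 499.034 + 477.173 = 976.207, so reliability = 0.8285.
Error variance = 1178.34 − 976.207 = 202.136; SEM = √202.136 = 14.217.

14.217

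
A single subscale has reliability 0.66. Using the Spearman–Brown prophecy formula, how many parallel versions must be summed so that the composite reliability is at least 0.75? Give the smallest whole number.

2

k ≥ ρ*(1−ρ₁)/(ρ₁(1−ρ*)) = 0.75·0.34 / (0.66·0.25) = 1.545.
Smallest integer k = 2.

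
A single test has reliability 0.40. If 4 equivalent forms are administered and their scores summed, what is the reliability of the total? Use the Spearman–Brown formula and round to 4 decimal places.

ρ_k = kρ / (1 + (k−1)ρ) = 4·0.40 / (1 + 3·0.40) = 1.600 / 2.200 = 0.7273.

0.7273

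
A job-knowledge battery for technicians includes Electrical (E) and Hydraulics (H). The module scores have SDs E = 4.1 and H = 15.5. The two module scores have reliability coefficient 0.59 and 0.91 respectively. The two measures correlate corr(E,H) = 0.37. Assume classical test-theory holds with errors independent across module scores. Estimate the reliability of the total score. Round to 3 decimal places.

Var(E+H) = 4.1² + 15.5² + 2·[4.1·15.5·0.37] = 257.06 + 47.027 = 304.087.
Because errors are independent across components, Cov(Tᵢ,Tⱼ) = Cov(Xᵢ,Xⱼ); the off-diagonal part of the true-score variance is the same as above.
True-score variance = [4.1²·0.59 + 15.5²·0.91] + 47.027 = 228.545 + 47.027 = 275.572.
Reliability = 275.572 / 304.087 = 0.906.

0.906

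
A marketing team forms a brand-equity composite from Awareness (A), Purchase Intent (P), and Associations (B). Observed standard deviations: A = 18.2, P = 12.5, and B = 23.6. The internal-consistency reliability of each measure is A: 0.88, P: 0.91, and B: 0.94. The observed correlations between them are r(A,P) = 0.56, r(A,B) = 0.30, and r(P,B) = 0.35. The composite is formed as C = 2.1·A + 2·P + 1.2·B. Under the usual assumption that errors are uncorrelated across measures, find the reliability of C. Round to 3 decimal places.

Var(C) = 2.1²·18.2² + 2²·12.5² + 1.2²·23.6² + 2·[4.2·18.2·12.5·0.56 + 2.52·18.2·23.6·0.30 + 2.4·12.5·23.6·0.35] = 2887.79 + 2215.19 = 5102.99.
With uncorrelated errors the cross-covariances are all true-score covariance, so they carry over unchanged; only the diagonal terms shrink to ρᵢσᵢ².
True-score variance = [2.1²·18.2²·0.88 + 2²·12.5²·0.91 + 1.2²·23.6²·0.94] + 2215.19 = 2608.13 + 2215.19 = 4823.32.
Reliability = 4823.32 / 5102.99 = 0.945.

0.945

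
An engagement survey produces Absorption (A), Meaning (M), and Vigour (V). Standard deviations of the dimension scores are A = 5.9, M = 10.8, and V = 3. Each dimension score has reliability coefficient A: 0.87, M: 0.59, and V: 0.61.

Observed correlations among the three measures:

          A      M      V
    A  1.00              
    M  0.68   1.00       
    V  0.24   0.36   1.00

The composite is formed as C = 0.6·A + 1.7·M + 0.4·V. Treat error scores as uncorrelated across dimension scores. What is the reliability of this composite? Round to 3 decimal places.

Var(C) = 0.6²·5.9² + 1.7²·10.8² + 0.4²·3² + 2·[1.02·5.9·10.8·0.68 + 0.24·5.9·3·0.24 + 0.68·10.8·3·0.36] = 351.061 + 106.294 = 457.356.
Because errors are independent across components, Cov(Tᵢ,Tⱼ) = Cov(Xᵢ,Xⱼ); the off-diagonal part of the true-score variance is the same as above.
True-score variance = [0.6²·5.9²·0.87 + 1.7²·10.8²·0.59 + 0.4²·3²·0.61] + 106.294 = 210.664 + 106.294 = 316.958.
Reliability = 316.958 / 457.356 = 0.693.

0.693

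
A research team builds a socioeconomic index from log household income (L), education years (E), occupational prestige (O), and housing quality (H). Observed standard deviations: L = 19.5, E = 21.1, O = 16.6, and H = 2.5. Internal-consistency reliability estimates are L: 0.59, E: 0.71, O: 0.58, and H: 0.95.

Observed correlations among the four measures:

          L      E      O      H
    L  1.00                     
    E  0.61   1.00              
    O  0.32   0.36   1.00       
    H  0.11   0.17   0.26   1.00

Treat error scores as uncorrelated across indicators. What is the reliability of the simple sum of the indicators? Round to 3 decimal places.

Var(L+E+O+H) = 19.5² + 21.1² + 16.6² + 2.5² + 2·[19.5·21.1·0.61 + 19.5·16.6·0.32 + 19.5·2.5·0.11 + 21.1·16.6·0.36 + 21.1·2.5·0.17 + 16.6·2.5·0.26] = 1107.27 + 1011.56 = 2118.83.
Because errors are independent across components, Cov(Tᵢ,Tⱼ) = Cov(Xᵢ,Xⱼ); the off-diagonal part of the true-score variance is the same as above.
True-score variance = [19.5²·0.59 + 21.1²·0.71 + 16.6²·0.58 + 2.5²·0.95] + 1011.56 = 706.209 + 1011.56 = 1717.77.
Reliability = 1717.77 / 2118.83 = 0.811.

0.811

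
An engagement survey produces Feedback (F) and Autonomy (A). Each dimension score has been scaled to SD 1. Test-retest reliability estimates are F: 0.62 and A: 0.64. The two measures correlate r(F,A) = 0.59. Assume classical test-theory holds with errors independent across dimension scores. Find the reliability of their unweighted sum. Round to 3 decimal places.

Var(F+A) = 2 + 2·[0.59] = 2 + 1.18 = 3.18.
With uncorrelated errors the cross-covariances are all true-score covariance, so they carry over unchanged; only the diagonal terms shrink to ρᵢσᵢ².
True-score variance = [0.62 + 0.64] + 1.18 = 1.26 + 1.18 = 2.44.
Reliability = 2.44 / 3.18 = 0.767.

0.767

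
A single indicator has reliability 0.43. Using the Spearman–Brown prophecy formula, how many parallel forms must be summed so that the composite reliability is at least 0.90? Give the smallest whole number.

12

k ≥ ρ*(1−ρ₁)/(ρ₁(1−ρ*)) = 0.90·0.57 / (0.43·0.10) = 11.930.
Smallest integer k = 12.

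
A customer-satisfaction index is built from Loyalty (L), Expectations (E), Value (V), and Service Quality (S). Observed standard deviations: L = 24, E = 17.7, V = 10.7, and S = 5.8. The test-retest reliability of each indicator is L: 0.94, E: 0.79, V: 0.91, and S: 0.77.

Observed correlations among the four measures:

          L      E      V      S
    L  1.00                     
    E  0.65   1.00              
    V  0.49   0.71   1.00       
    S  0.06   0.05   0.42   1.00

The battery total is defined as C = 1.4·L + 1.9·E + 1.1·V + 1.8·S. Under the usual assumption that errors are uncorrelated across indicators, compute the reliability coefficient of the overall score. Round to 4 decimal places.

Var(C) = 1.4²·24² + 1.9²·17.7² + 1.1²·10.7² + 1.8²·5.8² + 2·[2.66·24·17.7·0.65 + 1.54·24·10.7·0.49 + 2.52·24·5.8·0.06 + 2.09·17.7·10.7·0.71 + 3.42·17.7·5.8·0.05 + 1.98·10.7·5.8·0.42] = 2507.46 + 2599.01 = 5106.48.
With uncorrelated errors the cross-covariances are all true-score covariance, so they carry over unchanged; only the diagonal terms shrink to ρᵢσᵢ².
True-score variance = [1.4²·24²·0.94 + 1.9²·17.7²·0.79 + 1.1²·10.7²·0.91 + 1.8²·5.8²·0.77] + 2599.01 = 2164.68 + 2599.01 = 4763.7.
Reliability = 4763.7 / 5106.48 = 0.9329.

0.9329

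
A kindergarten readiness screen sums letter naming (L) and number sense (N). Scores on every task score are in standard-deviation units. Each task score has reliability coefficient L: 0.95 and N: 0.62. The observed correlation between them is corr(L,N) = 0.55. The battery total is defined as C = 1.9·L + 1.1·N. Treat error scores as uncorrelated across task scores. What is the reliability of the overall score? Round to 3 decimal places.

Var(C) = 1.9² + 1.1² + 2·[2.09·0.55] = 4.82 + 2.299 = 7.119.
Under uncorrelated errors the observed covariances equal the true-score covariances, so only the own-variance terms attenuate.
True-score variance = [1.9²·0.95 + 1.1²·0.62] + 2.299 = 4.1797 + 2.299 = 6.4787.
Reliability = 6.4787 / 7.119 = 0.910.

0.910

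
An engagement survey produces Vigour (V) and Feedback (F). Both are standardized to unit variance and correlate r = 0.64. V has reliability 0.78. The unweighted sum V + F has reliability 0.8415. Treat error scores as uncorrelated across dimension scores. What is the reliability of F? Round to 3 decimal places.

Var(V+F) = 2 + 2·0.64 = 3.280.
True-score variance = ρ_V + ρ_F + 2·0.64, so 0.8415 = (0.78 + ρ_F + 1.28) / 3.280.
ρ_F = 0.8415·3.280 − 0.78 − 1.28 = 0.700.

0.700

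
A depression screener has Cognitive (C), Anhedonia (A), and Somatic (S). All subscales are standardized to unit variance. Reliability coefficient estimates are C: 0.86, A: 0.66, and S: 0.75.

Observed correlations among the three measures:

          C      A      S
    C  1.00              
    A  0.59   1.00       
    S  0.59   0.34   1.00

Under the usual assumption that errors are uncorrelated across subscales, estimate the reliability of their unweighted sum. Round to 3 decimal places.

Var(C+A+S) = 3 + 2·[0.59 + 0.59 + 0.34] = 3 + 3.04 = 6.04.
Because errors are independent across components, Cov(Tᵢ,Tⱼ) = Cov(Xᵢ,Xⱼ); the off-diagonal part of the true-score variance is the same as above.
True-score variance = [0.86 + 0.66 + 0.75] + 3.04 = 2.27 + 3.04 = 5.31.
Reliability = 5.31 / 6.04 = 0.879.

0.879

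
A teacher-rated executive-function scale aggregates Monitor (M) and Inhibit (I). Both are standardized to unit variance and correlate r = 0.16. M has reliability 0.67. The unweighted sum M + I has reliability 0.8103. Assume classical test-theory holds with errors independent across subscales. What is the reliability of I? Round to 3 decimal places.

0.890

Var(M+I) = 2 + 2·0.16 = 2.320.
True-score variance = ρ_M + ρ_I + 2·0.16, so 0.8103 = (0.67 + ρ_I + 0.32) / 2.320.
ρ_I = 0.8103·2.320 − 0.67 − 0.32 = 0.890.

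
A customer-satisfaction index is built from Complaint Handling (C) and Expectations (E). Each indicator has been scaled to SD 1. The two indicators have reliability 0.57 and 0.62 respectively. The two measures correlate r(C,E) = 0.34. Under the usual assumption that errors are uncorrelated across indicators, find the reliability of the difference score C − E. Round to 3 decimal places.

0.386

Var(C−E) = 1 + 1 − 2·0.34 = 2 − 0.68 = 1.32.
With uncorrelated errors the cross-covariances are all true-score covariance, so they carry over unchanged; only the diagonal terms shrink to ρᵢσᵢ².
True-score variance = [0.57 + 0.62] − 0.68 = 1.19 − 0.68 = 0.51.
Reliability = 0.51 / 1.32 = 0.386.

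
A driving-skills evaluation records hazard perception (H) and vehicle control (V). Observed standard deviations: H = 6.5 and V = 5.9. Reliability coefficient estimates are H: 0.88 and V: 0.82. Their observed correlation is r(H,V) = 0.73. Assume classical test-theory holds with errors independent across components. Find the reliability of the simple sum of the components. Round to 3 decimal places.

0.915

Var(H+V) = 6.5² + 5.9² + 2·[6.5·5.9·0.73] = 77.06 + 55.991 = 133.051.
Because errors are independent across components, Cov(Tᵢ,Tⱼ) = Cov(Xᵢ,Xⱼ); the off-diagonal part of the true-score variance is the same as above.
True-score variance = [6.5²·0.88 + 5.9²·0.82] + 55.991 = 65.7242 + 55.991 = 121.715.
Reliability = 121.715 / 133.051 = 0.915.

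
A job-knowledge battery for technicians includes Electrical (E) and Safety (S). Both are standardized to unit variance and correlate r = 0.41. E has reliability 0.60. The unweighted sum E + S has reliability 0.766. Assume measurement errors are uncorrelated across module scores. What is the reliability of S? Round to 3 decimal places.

0.740

Var(E+S) = 2 + 2·0.41 = 2.820.
True-score variance = ρ_E + ρ_S + 2·0.41, so 0.766 = (0.60 + ρ_S + 0.82) / 2.820.
ρ_S = 0.766·2.820 − 0.60 − 0.82 = 0.740.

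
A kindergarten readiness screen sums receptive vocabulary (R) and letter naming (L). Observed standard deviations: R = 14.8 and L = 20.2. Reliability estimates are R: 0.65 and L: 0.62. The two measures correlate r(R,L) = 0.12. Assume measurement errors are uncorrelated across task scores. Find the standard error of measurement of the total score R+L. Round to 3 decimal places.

Var(total) = 627.08 + 71.7504 = 698.83.
True-score variance = 395.361 + 71.7504 = 467.111, so reliability = 0.6684.
Error variance = 698.83 − 467.111 = 231.719; SEM = √231.719 = 15.222.

15.222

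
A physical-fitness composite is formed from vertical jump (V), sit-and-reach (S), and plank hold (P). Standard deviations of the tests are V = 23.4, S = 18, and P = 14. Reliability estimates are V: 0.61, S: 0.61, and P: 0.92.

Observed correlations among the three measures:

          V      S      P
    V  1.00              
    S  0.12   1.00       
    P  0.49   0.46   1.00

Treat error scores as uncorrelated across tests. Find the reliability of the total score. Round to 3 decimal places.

Var(V+S+P) = 23.4² + 18² + 14² + 2·[23.4·18·0.12 + 23.4·14·0.49 + 18·14·0.46] = 1067.56 + 653.976 = 1721.54.
Because errors are independent across components, Cov(Tᵢ,Tⱼ) = Cov(Xᵢ,Xⱼ); the off-diagonal part of the true-score variance is the same as above.
True-score variance = [23.4²·0.61 + 18²·0.61 + 14²·0.92] + 653.976 = 711.972 + 653.976 = 1365.95.
Reliability = 1365.95 / 1721.54 = 0.793.

0.793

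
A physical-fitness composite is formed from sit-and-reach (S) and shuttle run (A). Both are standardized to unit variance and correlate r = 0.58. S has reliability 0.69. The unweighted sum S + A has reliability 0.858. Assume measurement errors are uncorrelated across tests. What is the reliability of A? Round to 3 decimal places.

Var(S+A) = 2 + 2·0.58 = 3.160.
True-score variance = ρ_S + ρ_A + 2·0.58, so 0.858 = (0.69 + ρ_A + 1.16) / 3.160.
ρ_A = 0.858·3.160 − 0.69 − 1.16 = 0.861.

0.861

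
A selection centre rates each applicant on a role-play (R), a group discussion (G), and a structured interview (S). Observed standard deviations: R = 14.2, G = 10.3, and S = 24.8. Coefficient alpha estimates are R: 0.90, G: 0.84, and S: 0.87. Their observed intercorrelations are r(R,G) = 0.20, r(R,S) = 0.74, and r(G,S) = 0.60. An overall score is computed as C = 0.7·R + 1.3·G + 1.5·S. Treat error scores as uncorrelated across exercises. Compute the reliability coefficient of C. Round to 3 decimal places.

0.924

Var(C) = 0.7²·14.2² + 1.3²·10.3² + 1.5²·24.8² + 2·[0.91·14.2·10.3·0.20 + 1.05·14.2·24.8·0.74 + 1.95·10.3·24.8·0.60] = 1661.94 + 1198.22 = 2860.16.
Under uncorrelated errors the observed covariances equal the true-score covariances, so only the own-variance terms attenuate.
True-score variance = [0.7²·14.2²·0.90 + 1.3²·10.3²·0.84 + 1.5²·24.8²·0.87] + 1198.22 = 1443.47 + 1198.22 = 2641.69.
Reliability = 2641.69 / 2860.16 = 0.924.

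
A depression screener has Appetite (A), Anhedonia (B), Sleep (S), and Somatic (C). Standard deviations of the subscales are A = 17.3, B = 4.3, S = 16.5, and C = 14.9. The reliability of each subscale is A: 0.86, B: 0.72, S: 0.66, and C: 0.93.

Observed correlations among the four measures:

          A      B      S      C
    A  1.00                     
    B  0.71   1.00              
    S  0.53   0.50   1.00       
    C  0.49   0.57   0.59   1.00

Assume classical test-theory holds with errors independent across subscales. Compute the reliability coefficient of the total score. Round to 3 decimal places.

Var(A+B+S+C) = 17.3² + 4.3² + 16.5² + 14.9² + 2·[17.3·4.3·0.71 + 17.3·16.5·0.53 + 17.3·14.9·0.49 + 4.3·16.5·0.50 + 4.3·14.9·0.57 + 16.5·14.9·0.59] = 812.04 + 1094.92 = 1906.96.
Under uncorrelated errors the observed covariances equal the true-score covariances, so only the own-variance terms attenuate.
True-score variance = [17.3²·0.86 + 4.3²·0.72 + 16.5²·0.66 + 14.9²·0.93] + 1094.92 = 656.857 + 1094.92 = 1751.77.
Reliability = 1751.77 / 1906.96 = 0.919.

0.919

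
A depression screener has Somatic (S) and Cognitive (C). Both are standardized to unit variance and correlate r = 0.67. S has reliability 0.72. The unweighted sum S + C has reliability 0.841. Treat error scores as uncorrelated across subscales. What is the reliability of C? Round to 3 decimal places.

Var(S+C) = 2 + 2·0.67 = 3.340.
True-score variance = ρ_S + ρ_C + 2·0.67, so 0.841 = (0.72 + ρ_C + 1.34) / 3.340.
ρ_C = 0.841·3.340 − 0.72 − 1.34 = 0.749.

0.749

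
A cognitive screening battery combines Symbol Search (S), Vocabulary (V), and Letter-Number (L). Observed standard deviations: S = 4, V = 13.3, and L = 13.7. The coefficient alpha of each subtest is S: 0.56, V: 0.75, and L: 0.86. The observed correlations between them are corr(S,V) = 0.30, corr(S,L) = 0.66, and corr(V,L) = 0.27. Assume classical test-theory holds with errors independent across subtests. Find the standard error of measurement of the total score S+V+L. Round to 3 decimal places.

Var(total) = 380.58 + 202.649 = 583.229.
True-score variance = 303.041 + 202.649 = 505.69, so reliability = 0.8671.
Error variance = 583.229 − 505.69 = 77.5391; SEM = √77.5391 = 8.806.

8.806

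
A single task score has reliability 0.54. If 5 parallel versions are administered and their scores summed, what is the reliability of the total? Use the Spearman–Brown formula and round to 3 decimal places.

0.854

ρ_k = kρ / (1 + (k−1)ρ) = 5·0.54 / (1 + 4·0.54) = 2.700 / 3.160 = 0.854.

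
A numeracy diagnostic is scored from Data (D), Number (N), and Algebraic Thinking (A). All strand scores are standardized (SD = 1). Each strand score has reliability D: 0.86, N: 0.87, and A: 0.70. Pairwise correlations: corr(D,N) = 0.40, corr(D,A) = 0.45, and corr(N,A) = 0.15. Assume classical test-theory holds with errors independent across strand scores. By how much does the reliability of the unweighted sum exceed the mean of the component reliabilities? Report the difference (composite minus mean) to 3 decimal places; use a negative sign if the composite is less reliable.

0.076

Var(sum) = 3 + 2 = 5; true-score variance = 2.43 + 2 = 4.43; composite reliability = 0.8860.
Mean component reliability = 0.8100.
Difference = 0.8860 − 0.8100 = 0.076.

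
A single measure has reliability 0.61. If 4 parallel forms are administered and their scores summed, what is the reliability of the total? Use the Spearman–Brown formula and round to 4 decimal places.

ρ_k = kρ / (1 + (k−1)ρ) = 4·0.61 / (1 + 3·0.61) = 2.440 / 2.830 = 0.8622.

0.8622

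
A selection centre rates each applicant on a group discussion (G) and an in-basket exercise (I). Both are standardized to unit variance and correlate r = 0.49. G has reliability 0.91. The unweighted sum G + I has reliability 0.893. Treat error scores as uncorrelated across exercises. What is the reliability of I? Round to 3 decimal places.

Var(G+I) = 2 + 2·0.49 = 2.980.
True-score variance = ρ_G + ρ_I + 2·0.49, so 0.893 = (0.91 + ρ_I + 0.98) / 2.980.
ρ_I = 0.893·2.980 − 0.91 − 0.98 = 0.771.

0.771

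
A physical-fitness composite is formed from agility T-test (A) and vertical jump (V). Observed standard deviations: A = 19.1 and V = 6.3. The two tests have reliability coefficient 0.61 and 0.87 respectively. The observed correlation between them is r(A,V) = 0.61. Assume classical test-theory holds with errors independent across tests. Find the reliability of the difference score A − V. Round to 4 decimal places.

Var(A−V) = 19.1² + 6.3² − 2·19.1·6.3·0.61 = 404.5 − 146.803 = 257.697.
Under uncorrelated errors the observed covariances equal the true-score covariances, so only the own-variance terms attenuate.
True-score variance = [19.1²·0.61 + 6.3²·0.87] − 146.803 = 257.064 − 146.803 = 110.262.
Reliability = 110.262 / 257.697 = 0.4279.

0.4279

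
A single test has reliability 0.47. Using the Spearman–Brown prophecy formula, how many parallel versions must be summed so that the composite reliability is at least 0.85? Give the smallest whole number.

7

k ≥ ρ*(1−ρ₁)/(ρ₁(1−ρ*)) = 0.85·0.53 / (0.47·0.15) = 6.390.
Smallest integer k = 7.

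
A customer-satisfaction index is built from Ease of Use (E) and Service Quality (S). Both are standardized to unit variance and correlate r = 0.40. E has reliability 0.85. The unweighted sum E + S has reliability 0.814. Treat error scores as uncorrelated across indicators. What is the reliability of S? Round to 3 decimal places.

Var(E+S) = 2 + 2·0.40 = 2.800.
True-score variance = ρ_E + ρ_S + 2·0.40, so 0.814 = (0.85 + ρ_S + 0.80) / 2.800.
ρ_S = 0.814·2.800 − 0.85 − 0.80 = 0.629.

0.629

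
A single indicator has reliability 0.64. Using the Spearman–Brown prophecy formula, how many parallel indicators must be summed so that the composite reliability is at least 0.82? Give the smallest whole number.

3

k ≥ ρ*(1−ρ₁)/(ρ₁(1−ρ*)) = 0.82·0.36 / (0.64·0.18) = 2.562.
Smallest integer k = 3.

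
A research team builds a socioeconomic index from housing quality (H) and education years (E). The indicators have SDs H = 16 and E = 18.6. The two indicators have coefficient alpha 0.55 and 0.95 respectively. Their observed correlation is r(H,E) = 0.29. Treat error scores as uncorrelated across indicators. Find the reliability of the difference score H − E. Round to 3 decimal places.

0.691

Var(H−E) = 16² + 18.6² − 2·16·18.6·0.29 = 601.96 − 172.608 = 429.352.
Because errors are independent across components, Cov(Tᵢ,Tⱼ) = Cov(Xᵢ,Xⱼ); the off-diagonal part of the true-score variance is the same as above.
True-score variance = [16²·0.55 + 18.6²·0.95] − 172.608 = 469.462 − 172.608 = 296.854.
Reliability = 296.854 / 429.352 = 0.691.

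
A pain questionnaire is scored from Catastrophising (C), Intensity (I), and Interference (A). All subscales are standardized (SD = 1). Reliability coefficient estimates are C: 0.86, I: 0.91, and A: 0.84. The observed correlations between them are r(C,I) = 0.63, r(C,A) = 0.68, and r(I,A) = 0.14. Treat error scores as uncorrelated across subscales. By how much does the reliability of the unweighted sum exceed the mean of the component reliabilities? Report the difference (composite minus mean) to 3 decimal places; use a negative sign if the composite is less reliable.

Var(sum) = 3 + 2.9 = 5.9; true-score variance = 2.61 + 2.9 = 5.51; composite reliability = 0.9339.
Mean component reliability = 0.8700.
Difference = 0.9339 − 0.8700 = 0.064.

0.064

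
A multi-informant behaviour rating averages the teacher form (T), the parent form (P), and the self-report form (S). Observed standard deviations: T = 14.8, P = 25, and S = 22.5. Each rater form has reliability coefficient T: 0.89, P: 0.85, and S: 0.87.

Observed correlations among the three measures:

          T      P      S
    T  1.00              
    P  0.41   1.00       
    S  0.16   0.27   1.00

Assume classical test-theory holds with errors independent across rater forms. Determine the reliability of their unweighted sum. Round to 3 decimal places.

0.911

Var(T+P+S) = 14.8² + 25² + 22.5² + 2·[14.8·25·0.41 + 14.8·22.5·0.16 + 25·22.5·0.27] = 1350.29 + 713.71 = 2064.
With uncorrelated errors the cross-covariances are all true-score covariance, so they carry over unchanged; only the diagonal terms shrink to ρᵢσᵢ².
True-score variance = [14.8²·0.89 + 25²·0.85 + 22.5²·0.87] + 713.71 = 1166.63 + 713.71 = 1880.34.
Reliability = 1880.34 / 2064 = 0.911.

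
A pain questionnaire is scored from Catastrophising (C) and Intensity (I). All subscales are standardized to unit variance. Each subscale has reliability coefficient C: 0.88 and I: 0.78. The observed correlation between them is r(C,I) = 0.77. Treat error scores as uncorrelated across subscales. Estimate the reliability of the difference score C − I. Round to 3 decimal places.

0.261

Var(C−I) = 1 + 1 − 2·0.77 = 2 − 1.54 = 0.46.
Because errors are independent across components, Cov(Tᵢ,Tⱼ) = Cov(Xᵢ,Xⱼ); the off-diagonal part of the true-score variance is the same as above.
True-score variance = [0.88 + 0.78] − 1.54 = 1.66 − 1.54 = 0.12.
Reliability = 0.12 / 0.46 = 0.261.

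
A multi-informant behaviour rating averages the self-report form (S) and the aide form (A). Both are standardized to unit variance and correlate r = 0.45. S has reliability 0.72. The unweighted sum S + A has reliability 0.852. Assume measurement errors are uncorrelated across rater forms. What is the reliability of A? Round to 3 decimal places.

Var(S+A) = 2 + 2·0.45 = 2.900.
True-score variance = ρ_S + ρ_A + 2·0.45, so 0.852 = (0.72 + ρ_A + 0.90) / 2.900.
ρ_A = 0.852·2.900 − 0.72 − 0.90 = 0.851.

0.851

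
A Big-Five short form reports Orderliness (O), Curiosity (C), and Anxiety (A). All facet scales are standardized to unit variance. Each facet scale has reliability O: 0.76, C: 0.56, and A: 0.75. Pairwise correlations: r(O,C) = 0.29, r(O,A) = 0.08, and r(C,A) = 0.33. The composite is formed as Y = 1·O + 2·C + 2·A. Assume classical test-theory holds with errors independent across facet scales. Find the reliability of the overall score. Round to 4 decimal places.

Var(Y) = 1 + 2² + 2² + 2·[2·0.29 + 2·0.08 + 4·0.33] = 9 + 4.12 = 13.12.
Under uncorrelated errors the observed covariances equal the true-score covariances, so only the own-variance terms attenuate.
True-score variance = [0.76 + 2²·0.56 + 2²·0.75] + 4.12 = 6 + 4.12 = 10.12.
Reliability = 10.12 / 13.12 = 0.7713.

0.7713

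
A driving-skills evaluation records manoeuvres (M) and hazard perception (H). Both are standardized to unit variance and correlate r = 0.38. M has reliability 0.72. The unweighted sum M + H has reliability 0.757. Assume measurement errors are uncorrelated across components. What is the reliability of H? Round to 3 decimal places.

Var(M+H) = 2 + 2·0.38 = 2.760.
True-score variance = ρ_M + ρ_H + 2·0.38, so 0.757 = (0.72 + ρ_H + 0.76) / 2.760.
ρ_H = 0.757·2.760 − 0.72 − 0.76 = 0.609.

0.609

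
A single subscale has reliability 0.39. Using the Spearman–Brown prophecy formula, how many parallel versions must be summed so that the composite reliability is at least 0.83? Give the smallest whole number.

k ≥ ρ*(1−ρ₁)/(ρ₁(1−ρ*)) = 0.83·0.61 / (0.39·0.17) = 7.637.
Smallest integer k = 8.

8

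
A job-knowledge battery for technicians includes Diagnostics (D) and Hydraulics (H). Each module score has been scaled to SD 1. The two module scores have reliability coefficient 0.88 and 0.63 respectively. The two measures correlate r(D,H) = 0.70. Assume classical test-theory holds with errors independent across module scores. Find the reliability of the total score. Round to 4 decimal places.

0.8559

Var(D+H) = 2 + 2·[0.70] = 2 + 1.4 = 3.4.
Because errors are independent across components, Cov(Tᵢ,Tⱼ) = Cov(Xᵢ,Xⱼ); the off-diagonal part of the true-score variance is the same as above.
True-score variance = [0.88 + 0.63] + 1.4 = 1.51 + 1.4 = 2.91.
Reliability = 2.91 / 3.4 = 0.8559.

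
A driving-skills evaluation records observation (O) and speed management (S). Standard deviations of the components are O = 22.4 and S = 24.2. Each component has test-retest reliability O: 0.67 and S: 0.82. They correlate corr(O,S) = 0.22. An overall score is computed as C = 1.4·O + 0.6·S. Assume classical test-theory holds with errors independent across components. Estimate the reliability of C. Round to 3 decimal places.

0.740

Var(C) = 1.4²·22.4² + 0.6²·24.2² + 2·[0.84·22.4·24.2·0.22] = 1194.28 + 200.353 = 1394.63.
Because errors are independent across components, Cov(Tᵢ,Tⱼ) = Cov(Xᵢ,Xⱼ); the off-diagonal part of the true-score variance is the same as above.
True-score variance = [1.4²·22.4²·0.67 + 0.6²·24.2²·0.82] + 200.353 = 831.792 + 200.353 = 1032.14.
Reliability = 1032.14 / 1394.63 = 0.740.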